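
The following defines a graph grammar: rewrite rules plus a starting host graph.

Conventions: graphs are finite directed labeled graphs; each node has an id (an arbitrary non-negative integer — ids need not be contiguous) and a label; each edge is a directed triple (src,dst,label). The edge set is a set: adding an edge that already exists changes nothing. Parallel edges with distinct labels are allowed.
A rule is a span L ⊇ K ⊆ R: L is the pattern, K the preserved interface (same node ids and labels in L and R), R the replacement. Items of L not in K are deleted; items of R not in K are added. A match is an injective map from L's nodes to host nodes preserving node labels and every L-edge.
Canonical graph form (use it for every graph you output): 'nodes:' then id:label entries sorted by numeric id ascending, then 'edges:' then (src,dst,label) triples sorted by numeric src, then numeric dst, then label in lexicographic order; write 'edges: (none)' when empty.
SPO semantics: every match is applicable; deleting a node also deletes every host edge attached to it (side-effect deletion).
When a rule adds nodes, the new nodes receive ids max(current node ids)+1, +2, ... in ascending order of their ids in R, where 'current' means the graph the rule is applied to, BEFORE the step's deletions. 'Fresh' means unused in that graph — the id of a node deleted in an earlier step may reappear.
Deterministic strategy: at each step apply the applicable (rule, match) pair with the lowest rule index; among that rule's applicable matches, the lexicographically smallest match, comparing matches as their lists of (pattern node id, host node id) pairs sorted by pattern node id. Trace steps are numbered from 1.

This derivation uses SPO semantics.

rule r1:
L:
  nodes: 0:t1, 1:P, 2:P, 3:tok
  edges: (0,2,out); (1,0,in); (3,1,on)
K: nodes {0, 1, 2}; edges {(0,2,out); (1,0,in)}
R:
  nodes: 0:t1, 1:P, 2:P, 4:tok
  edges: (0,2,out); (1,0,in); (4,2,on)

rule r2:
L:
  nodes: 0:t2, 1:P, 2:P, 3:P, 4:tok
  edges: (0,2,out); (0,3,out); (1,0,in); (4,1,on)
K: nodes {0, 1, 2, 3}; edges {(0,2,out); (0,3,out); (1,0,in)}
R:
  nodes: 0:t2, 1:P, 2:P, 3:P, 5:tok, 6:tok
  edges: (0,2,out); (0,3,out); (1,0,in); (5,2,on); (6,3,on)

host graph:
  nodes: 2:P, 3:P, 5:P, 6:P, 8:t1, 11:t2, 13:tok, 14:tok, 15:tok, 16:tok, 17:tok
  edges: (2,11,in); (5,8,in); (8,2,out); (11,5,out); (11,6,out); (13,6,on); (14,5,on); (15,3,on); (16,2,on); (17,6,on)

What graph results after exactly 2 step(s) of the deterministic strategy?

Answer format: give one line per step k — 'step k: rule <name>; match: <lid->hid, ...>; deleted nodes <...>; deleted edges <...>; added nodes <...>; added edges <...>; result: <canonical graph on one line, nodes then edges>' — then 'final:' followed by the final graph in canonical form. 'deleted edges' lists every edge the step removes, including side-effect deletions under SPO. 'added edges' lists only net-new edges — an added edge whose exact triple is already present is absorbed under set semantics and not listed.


step 1: rule r1; match: 0->8, 1->5, 2->2, 3->14; deleted nodes 14; deleted edges (14,5,on); added nodes 18; added edges (18,2,on); result: nodes: 2:P, 3:P, 5:P, 6:P, 8:t1, 11:t2, 13:tok, 15:tok, 16:tok, 17:tok, 18:tok edges: (2,11,in); (5,8,in); (8,2,out); (11,5,out); (11,6,out); (13,6,on); (15,3,on); (16,2,on); (17,6,on); (18,2,on)
step 2: rule r2; match: 0->11, 1->2, 2->5, 3->6, 4->16; deleted nodes 16; deleted edges (16,2,on); added nodes 19, 20; added edges (19,5,on); (20,6,on); result: nodes: 2:P, 3:P, 5:P, 6:P, 8:t1, 11:t2, 13:tok, 15:tok, 17:tok, 18:tok, 19:tok, 20:tok edges: (2,11,in); (5,8,in); (8,2,out); (11,5,out); (11,6,out); (13,6,on); (15,3,on); (17,6,on); (18,2,on); (19,5,on); (20,6,on)
final:
nodes: 2:P, 3:P, 5:P, 6:P, 8:t1, 11:t2, 13:tok, 15:tok, 17:tok, 18:tok, 19:tok, 20:tok
edges: (2,11,in); (5,8,in); (8,2,out); (11,5,out); (11,6,out); (13,6,on); (15,3,on); (17,6,on); (18,2,on); (19,5,on); (20,6,on)


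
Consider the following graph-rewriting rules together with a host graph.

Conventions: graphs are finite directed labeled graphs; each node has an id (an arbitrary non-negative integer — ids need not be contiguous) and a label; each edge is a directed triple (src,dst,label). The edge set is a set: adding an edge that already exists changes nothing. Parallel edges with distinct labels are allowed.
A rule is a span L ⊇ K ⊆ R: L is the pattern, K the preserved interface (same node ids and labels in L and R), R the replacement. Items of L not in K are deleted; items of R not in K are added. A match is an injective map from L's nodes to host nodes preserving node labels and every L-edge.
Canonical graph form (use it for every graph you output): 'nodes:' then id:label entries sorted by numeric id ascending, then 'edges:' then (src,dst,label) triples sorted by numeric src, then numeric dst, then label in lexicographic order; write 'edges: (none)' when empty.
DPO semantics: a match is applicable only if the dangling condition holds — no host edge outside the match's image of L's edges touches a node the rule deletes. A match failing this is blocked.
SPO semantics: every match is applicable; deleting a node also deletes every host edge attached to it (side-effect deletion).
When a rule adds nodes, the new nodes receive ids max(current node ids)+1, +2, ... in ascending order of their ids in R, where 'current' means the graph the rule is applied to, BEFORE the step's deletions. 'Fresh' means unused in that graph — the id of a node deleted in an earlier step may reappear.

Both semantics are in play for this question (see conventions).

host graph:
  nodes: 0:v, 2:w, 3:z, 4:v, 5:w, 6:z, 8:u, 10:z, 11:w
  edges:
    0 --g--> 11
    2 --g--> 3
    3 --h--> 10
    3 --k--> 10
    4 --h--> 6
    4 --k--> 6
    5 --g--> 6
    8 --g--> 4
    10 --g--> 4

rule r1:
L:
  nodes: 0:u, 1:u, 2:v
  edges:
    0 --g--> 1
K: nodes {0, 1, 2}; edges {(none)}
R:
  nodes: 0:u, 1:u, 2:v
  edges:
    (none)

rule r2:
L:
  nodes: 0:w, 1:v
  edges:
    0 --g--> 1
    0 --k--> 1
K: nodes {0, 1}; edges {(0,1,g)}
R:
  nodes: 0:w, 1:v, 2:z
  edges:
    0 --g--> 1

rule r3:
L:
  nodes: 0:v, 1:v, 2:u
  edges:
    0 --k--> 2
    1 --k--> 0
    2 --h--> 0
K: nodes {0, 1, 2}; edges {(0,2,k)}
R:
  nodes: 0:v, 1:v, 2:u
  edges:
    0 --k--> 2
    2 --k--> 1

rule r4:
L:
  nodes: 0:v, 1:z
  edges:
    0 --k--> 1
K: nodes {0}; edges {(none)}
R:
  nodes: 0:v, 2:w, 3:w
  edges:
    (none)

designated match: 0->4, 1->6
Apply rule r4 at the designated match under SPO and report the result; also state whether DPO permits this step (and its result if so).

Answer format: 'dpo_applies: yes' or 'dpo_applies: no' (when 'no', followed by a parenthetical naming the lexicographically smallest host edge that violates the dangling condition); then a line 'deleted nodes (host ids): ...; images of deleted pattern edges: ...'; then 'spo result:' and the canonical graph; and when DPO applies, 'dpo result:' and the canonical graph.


dpo_applies: no
(the rule deletes node 6, which keeps host edge (4,6,h) outside the match image — the dangling condition fails, DPO blocks; SPO proceeds and side-deletes such edges)
deleted nodes (host ids): 6; images of deleted pattern edges: (4,6,k)
spo result:
nodes: 0:v, 2:w, 3:z, 4:v, 5:w, 8:u, 10:z, 11:w, 12:w, 13:w
edges: (0,11,g); (2,3,g); (3,10,h); (3,10,k); (8,4,g); (10,4,g)


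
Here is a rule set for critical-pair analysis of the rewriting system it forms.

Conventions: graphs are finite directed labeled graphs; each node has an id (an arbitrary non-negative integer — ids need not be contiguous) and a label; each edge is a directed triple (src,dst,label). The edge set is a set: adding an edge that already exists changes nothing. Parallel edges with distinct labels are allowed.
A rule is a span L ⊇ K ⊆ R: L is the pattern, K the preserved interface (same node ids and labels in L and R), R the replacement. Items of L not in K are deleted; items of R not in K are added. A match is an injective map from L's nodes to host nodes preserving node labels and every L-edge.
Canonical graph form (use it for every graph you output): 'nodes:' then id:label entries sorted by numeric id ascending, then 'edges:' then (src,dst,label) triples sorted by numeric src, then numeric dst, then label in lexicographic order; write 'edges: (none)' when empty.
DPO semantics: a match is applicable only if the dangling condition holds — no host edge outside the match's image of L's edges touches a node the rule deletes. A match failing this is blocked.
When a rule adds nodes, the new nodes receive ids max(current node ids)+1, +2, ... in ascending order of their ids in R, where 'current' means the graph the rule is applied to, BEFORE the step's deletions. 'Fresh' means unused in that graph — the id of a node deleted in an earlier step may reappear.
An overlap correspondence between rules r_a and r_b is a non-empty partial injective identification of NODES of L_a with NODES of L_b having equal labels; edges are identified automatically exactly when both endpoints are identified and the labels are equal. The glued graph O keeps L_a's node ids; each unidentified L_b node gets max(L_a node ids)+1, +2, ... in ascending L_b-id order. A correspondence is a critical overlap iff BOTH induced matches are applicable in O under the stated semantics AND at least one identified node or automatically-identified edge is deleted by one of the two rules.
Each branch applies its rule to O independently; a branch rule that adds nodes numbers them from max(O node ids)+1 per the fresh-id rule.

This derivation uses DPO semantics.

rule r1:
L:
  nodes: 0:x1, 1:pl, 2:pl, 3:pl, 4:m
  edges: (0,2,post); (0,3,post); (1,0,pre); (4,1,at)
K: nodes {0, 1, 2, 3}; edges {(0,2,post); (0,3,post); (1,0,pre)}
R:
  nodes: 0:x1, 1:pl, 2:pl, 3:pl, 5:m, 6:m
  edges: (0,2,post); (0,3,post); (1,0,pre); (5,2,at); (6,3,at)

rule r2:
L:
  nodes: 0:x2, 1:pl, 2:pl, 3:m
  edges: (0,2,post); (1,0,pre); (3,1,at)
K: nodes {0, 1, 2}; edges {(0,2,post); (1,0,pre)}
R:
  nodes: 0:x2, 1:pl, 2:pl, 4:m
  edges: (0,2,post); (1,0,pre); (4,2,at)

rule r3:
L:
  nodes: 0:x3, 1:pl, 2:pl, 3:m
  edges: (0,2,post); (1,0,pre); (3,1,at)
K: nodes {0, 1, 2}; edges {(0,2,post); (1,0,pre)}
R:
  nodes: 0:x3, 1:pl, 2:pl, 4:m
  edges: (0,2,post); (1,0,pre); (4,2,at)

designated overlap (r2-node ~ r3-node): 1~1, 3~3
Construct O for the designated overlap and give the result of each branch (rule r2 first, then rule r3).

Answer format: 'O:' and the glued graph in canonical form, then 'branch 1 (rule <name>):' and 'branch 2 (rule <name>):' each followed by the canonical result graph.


O:
nodes: 0:x2, 1:pl, 2:pl, 3:m, 4:x3, 5:pl
edges: (0,2,post); (1,0,pre); (1,4,pre); (3,1,at); (4,5,post)
branch 1 (rule r2):
nodes: 0:x2, 1:pl, 2:pl, 4:x3, 5:pl, 6:m
edges: (0,2,post); (1,0,pre); (1,4,pre); (4,5,post); (6,2,at)
branch 2 (rule r3):
nodes: 0:x2, 1:pl, 2:pl, 4:x3, 5:pl, 6:m
edges: (0,2,post); (1,0,pre); (1,4,pre); (4,5,post); (6,5,at)


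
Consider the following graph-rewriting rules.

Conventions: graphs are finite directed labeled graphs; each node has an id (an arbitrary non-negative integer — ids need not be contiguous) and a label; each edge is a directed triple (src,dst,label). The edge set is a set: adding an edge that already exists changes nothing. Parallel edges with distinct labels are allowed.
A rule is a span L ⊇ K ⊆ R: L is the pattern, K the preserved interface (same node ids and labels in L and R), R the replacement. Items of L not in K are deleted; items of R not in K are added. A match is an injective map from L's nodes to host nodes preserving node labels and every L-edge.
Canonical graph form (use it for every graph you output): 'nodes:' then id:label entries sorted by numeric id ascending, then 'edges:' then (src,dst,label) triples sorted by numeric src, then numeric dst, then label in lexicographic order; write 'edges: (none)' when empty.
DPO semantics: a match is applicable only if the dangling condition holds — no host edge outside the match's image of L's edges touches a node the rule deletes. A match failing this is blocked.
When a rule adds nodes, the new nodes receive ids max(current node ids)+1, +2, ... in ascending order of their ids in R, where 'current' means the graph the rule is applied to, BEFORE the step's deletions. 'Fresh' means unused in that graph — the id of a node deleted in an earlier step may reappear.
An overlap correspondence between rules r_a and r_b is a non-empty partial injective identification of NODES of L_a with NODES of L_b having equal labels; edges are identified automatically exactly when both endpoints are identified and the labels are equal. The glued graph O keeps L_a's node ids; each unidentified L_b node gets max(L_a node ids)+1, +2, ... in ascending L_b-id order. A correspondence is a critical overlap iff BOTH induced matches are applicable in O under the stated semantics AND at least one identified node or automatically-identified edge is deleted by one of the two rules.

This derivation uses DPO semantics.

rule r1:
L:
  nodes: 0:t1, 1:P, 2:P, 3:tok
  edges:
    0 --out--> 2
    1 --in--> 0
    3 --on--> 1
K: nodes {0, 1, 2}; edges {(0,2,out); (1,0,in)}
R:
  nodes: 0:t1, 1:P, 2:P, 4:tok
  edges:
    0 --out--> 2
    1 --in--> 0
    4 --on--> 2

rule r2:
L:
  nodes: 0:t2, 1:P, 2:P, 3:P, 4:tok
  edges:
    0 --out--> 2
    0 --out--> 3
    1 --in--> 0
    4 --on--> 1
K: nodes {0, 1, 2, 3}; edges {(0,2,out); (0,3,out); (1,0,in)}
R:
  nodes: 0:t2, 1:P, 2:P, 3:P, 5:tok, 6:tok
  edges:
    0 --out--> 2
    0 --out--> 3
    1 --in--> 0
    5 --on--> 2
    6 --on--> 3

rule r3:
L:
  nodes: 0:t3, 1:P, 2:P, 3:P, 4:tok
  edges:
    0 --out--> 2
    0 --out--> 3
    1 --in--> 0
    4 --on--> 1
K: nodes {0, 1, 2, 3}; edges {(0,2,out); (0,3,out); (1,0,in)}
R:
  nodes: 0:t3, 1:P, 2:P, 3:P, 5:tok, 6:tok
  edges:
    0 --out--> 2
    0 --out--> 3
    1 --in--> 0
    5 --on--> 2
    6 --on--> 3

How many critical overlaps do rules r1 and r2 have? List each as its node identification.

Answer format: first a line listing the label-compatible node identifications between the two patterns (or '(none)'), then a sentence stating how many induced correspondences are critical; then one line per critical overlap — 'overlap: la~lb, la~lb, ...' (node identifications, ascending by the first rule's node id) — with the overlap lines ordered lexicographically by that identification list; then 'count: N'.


label-compatible node identifications between L(r1) and L(r2): 1~1, 1~2, 1~3, 2~1, 2~2, 2~3, 3~4
3 of the induced correspondences are critical overlaps of r1 and r2.
overlap: 1~1, 2~2, 3~4
overlap: 1~1, 2~3, 3~4
overlap: 1~1, 3~4
count: 3


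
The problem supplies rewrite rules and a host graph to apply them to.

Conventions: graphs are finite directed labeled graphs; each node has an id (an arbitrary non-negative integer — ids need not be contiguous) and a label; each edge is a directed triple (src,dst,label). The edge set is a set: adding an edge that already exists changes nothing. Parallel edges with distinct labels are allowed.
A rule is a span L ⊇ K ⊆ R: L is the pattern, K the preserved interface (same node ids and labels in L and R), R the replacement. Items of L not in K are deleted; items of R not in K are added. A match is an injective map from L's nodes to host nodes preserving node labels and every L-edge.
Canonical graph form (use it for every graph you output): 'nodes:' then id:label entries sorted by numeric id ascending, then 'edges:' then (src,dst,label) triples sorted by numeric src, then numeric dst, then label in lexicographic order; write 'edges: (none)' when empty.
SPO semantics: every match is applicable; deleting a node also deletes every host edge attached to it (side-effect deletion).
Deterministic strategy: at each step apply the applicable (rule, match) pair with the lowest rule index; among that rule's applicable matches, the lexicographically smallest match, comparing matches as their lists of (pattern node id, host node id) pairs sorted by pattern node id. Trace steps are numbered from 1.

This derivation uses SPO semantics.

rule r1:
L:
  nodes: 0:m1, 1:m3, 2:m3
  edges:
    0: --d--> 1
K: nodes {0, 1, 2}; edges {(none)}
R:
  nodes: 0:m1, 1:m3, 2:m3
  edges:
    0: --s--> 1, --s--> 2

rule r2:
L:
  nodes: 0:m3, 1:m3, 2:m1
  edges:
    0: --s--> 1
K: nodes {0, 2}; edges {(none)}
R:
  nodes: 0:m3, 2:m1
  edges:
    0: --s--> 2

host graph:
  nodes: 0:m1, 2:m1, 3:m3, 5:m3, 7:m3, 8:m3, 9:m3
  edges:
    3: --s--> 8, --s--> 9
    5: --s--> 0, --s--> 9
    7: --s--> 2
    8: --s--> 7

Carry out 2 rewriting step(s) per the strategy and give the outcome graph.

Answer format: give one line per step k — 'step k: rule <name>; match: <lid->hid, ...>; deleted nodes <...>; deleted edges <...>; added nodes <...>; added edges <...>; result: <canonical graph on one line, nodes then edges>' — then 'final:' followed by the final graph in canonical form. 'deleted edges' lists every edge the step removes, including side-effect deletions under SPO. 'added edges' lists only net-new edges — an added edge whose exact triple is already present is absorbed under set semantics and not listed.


step 1: rule r2; match: 0->3, 1->8, 2->0; deleted nodes 8; deleted edges (3,8,s); (8,7,s); added nodes (none); added edges (3,0,s); result: nodes: 0:m1, 2:m1, 3:m3, 5:m3, 7:m3, 9:m3 edges: (3,0,s); (3,9,s); (5,0,s); (5,9,s); (7,2,s)
step 2: rule r2; match: 0->3, 1->9, 2->0; deleted nodes 9; deleted edges (3,9,s); (5,9,s); added nodes (none); added edges (none); result: nodes: 0:m1, 2:m1, 3:m3, 5:m3, 7:m3 edges: (3,0,s); (5,0,s); (7,2,s)
final:
nodes: 0:m1, 2:m1, 3:m3, 5:m3, 7:m3
edges: (3,0,s); (5,0,s); (7,2,s)


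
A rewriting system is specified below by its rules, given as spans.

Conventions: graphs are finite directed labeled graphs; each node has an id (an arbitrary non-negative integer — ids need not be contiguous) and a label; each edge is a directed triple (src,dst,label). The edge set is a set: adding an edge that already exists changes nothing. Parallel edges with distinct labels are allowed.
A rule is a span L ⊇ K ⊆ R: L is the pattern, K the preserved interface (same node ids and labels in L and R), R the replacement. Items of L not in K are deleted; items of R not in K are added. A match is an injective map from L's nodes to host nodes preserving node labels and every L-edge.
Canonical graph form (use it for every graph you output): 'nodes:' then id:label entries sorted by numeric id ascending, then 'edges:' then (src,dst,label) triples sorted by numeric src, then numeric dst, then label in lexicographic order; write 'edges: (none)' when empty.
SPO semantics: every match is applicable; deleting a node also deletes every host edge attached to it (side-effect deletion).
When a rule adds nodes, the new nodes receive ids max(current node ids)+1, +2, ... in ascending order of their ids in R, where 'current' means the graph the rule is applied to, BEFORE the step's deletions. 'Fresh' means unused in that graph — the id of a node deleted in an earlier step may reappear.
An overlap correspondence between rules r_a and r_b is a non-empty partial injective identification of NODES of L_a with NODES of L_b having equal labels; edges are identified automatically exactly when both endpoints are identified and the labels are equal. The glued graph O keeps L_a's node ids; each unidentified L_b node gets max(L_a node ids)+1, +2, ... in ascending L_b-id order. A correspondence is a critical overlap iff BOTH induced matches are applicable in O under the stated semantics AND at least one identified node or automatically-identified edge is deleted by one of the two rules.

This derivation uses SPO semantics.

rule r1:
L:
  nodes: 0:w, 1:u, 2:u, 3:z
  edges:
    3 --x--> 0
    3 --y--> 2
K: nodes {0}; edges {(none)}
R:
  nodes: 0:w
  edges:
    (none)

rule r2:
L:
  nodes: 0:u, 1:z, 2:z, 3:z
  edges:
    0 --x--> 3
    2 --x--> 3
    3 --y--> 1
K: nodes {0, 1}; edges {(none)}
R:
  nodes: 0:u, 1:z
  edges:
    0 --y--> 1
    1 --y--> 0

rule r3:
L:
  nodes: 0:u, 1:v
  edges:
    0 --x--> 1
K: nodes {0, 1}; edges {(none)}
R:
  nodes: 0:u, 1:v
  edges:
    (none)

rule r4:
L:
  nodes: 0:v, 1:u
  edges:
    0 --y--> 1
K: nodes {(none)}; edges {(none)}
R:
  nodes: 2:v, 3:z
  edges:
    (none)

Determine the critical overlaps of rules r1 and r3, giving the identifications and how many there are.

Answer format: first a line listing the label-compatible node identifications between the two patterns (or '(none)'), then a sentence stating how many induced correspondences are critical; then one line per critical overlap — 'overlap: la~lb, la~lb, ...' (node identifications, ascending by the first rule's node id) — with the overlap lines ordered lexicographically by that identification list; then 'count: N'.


label-compatible node identifications between L(r1) and L(r3): 1~0, 2~0
2 of the induced correspondences are critical overlaps of r1 and r3.
overlap: 1~0
overlap: 2~0
count: 2


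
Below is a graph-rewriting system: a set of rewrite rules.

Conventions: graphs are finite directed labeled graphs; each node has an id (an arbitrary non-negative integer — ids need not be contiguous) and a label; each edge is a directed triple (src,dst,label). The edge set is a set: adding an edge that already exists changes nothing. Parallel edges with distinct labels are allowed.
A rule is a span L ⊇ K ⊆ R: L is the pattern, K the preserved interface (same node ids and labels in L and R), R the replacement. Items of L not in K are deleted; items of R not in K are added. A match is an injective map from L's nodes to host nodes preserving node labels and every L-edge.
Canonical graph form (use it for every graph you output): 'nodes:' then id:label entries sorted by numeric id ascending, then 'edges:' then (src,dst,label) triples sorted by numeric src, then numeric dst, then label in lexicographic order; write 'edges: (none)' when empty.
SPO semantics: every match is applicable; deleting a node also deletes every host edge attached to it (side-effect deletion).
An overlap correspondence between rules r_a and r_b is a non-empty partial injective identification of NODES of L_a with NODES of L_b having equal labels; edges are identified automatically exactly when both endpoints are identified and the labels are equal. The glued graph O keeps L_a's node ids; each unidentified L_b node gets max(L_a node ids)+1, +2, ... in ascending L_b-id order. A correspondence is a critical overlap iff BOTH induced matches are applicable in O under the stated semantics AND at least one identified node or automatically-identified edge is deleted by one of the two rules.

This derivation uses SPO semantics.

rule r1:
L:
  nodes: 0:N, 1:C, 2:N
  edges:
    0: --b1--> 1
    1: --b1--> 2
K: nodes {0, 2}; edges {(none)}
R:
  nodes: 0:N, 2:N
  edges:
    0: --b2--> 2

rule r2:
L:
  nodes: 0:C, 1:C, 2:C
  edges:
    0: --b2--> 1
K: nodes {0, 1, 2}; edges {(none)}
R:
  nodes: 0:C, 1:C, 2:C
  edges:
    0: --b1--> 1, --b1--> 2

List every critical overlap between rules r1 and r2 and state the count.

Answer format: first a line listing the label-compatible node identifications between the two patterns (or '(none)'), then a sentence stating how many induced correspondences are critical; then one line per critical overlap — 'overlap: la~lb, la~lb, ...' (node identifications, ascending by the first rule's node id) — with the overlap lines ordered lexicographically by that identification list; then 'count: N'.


label-compatible node identifications between L(r1) and L(r2): 1~0, 1~1, 1~2
3 of the induced correspondences are critical overlaps of r1 and r2.
overlap: 1~0
overlap: 1~1
overlap: 1~2
count: 3


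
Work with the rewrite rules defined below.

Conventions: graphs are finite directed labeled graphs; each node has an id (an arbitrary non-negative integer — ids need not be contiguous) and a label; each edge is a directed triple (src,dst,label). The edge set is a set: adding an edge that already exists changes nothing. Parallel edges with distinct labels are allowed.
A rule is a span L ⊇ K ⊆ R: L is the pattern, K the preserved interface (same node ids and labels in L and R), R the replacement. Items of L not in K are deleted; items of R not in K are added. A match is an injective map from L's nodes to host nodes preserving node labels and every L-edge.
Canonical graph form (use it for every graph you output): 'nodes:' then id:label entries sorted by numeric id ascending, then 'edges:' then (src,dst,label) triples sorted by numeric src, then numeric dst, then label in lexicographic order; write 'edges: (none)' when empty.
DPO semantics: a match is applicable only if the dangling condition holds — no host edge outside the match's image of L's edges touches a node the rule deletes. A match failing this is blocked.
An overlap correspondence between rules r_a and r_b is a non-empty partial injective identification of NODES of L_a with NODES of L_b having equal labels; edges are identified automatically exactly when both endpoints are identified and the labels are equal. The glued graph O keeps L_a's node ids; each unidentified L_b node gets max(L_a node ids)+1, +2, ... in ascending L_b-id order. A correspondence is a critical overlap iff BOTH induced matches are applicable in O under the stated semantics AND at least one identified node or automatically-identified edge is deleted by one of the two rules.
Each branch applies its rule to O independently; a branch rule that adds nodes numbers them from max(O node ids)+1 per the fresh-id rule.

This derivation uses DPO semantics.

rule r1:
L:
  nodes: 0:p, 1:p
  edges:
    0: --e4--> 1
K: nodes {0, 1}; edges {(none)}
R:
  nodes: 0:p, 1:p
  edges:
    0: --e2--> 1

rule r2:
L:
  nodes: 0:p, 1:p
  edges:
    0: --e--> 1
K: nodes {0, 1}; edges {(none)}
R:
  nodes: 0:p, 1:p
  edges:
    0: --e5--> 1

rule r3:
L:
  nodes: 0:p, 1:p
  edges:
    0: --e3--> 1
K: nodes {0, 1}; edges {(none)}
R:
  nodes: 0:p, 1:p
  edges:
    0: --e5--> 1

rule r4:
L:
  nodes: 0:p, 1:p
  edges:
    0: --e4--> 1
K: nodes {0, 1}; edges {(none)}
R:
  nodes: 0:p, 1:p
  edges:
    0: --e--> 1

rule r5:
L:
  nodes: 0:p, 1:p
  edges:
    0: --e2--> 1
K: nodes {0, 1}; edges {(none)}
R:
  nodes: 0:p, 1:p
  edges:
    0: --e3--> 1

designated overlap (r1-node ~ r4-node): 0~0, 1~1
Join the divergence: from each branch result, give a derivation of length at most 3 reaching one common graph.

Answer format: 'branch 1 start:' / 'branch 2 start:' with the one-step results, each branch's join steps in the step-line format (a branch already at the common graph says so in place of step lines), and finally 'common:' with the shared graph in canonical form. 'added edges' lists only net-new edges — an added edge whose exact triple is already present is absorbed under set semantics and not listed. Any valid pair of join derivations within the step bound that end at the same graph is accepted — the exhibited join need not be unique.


branch 1 start:
nodes: 0:p, 1:p
edges: (0,1,e2)
branch 2 start:
nodes: 0:p, 1:p
edges: (0,1,e)
branch 1 step 1: rule r5; match: 0->0, 1->1; deleted nodes (none); deleted edges (0,1,e2); added nodes (none); added edges (0,1,e3); result: nodes: 0:p, 1:p edges: (0,1,e3)
branch 1 step 2: rule r3; match: 0->0, 1->1; deleted nodes (none); deleted edges (0,1,e3); added nodes (none); added edges (0,1,e5); result: nodes: 0:p, 1:p edges: (0,1,e5)
branch 2 step 1: rule r2; match: 0->0, 1->1; deleted nodes (none); deleted edges (0,1,e); added nodes (none); added edges (0,1,e5); result: nodes: 0:p, 1:p edges: (0,1,e5)
common:
nodes: 0:p, 1:p
edges: (0,1,e5)


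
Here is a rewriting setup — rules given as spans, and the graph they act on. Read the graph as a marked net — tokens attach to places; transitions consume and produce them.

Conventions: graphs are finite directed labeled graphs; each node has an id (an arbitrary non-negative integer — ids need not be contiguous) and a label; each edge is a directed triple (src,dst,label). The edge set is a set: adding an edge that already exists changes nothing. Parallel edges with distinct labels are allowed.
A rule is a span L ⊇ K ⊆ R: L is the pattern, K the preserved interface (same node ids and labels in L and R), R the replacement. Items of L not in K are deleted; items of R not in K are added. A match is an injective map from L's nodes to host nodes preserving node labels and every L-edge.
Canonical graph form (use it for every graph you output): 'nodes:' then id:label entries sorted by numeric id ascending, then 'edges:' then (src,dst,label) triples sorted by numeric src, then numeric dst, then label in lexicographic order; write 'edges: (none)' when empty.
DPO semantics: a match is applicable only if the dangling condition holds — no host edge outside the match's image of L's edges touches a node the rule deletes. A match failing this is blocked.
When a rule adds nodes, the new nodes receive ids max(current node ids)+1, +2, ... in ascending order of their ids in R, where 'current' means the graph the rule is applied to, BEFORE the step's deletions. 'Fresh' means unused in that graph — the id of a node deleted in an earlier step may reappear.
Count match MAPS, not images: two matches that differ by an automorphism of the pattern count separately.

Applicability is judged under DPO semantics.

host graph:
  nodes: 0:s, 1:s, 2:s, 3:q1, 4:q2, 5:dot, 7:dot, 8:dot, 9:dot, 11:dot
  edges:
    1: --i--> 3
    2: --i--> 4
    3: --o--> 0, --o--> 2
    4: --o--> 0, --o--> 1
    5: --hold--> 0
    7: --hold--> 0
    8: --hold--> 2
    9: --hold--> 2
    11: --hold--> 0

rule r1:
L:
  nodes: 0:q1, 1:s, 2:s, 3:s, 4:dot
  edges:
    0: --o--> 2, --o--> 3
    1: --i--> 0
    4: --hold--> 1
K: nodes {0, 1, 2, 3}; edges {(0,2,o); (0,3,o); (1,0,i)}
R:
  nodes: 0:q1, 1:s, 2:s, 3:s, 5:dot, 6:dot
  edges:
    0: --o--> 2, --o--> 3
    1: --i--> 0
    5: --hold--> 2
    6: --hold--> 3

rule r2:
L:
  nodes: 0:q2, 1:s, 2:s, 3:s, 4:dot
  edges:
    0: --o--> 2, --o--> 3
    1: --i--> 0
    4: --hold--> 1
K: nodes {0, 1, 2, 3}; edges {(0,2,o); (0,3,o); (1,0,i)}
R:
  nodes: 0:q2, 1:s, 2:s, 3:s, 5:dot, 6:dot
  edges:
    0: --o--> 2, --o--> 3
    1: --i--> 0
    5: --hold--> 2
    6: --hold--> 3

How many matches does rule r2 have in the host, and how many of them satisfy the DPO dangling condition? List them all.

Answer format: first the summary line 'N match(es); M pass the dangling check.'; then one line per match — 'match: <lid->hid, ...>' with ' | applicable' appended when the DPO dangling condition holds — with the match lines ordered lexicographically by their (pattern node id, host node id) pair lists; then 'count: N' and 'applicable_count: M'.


4 match(es); 4 pass the dangling check.
match: 0->4, 1->2, 2->0, 3->1, 4->8 | applicable
match: 0->4, 1->2, 2->0, 3->1, 4->9 | applicable
match: 0->4, 1->2, 2->1, 3->0, 4->8 | applicable
match: 0->4, 1->2, 2->1, 3->0, 4->9 | applicable
count: 4
applicable_count: 4


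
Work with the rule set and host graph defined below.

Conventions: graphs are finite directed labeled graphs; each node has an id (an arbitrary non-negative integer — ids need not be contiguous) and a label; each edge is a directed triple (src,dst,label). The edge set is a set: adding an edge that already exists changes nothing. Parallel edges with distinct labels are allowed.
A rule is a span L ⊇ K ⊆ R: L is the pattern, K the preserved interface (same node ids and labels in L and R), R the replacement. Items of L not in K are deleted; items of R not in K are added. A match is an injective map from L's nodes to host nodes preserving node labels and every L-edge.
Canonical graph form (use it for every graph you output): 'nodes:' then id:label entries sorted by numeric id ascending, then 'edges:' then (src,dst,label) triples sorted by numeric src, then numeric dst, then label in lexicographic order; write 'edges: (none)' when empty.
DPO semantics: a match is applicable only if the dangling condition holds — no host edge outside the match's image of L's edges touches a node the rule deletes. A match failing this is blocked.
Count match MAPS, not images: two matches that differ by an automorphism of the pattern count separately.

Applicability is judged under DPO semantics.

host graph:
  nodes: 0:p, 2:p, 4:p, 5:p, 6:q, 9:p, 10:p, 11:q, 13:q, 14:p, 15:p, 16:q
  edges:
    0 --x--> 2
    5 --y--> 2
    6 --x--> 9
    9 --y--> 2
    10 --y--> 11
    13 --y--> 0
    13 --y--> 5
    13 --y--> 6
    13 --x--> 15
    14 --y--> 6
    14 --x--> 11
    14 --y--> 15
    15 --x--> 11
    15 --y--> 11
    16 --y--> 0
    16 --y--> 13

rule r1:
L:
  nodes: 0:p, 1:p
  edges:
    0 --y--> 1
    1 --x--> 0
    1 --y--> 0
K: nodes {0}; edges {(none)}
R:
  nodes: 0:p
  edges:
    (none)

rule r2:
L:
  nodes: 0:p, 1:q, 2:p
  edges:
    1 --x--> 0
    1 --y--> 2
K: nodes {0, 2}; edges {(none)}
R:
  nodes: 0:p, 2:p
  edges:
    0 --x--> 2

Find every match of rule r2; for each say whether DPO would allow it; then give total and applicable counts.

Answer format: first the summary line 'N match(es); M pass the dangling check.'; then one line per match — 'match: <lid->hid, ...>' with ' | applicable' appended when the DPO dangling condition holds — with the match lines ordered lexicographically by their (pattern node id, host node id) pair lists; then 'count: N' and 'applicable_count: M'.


2 match(es); 0 pass the dangling check.
match: 0->15, 1->13, 2->0
match: 0->15, 1->13, 2->5
count: 2
applicable_count: 0


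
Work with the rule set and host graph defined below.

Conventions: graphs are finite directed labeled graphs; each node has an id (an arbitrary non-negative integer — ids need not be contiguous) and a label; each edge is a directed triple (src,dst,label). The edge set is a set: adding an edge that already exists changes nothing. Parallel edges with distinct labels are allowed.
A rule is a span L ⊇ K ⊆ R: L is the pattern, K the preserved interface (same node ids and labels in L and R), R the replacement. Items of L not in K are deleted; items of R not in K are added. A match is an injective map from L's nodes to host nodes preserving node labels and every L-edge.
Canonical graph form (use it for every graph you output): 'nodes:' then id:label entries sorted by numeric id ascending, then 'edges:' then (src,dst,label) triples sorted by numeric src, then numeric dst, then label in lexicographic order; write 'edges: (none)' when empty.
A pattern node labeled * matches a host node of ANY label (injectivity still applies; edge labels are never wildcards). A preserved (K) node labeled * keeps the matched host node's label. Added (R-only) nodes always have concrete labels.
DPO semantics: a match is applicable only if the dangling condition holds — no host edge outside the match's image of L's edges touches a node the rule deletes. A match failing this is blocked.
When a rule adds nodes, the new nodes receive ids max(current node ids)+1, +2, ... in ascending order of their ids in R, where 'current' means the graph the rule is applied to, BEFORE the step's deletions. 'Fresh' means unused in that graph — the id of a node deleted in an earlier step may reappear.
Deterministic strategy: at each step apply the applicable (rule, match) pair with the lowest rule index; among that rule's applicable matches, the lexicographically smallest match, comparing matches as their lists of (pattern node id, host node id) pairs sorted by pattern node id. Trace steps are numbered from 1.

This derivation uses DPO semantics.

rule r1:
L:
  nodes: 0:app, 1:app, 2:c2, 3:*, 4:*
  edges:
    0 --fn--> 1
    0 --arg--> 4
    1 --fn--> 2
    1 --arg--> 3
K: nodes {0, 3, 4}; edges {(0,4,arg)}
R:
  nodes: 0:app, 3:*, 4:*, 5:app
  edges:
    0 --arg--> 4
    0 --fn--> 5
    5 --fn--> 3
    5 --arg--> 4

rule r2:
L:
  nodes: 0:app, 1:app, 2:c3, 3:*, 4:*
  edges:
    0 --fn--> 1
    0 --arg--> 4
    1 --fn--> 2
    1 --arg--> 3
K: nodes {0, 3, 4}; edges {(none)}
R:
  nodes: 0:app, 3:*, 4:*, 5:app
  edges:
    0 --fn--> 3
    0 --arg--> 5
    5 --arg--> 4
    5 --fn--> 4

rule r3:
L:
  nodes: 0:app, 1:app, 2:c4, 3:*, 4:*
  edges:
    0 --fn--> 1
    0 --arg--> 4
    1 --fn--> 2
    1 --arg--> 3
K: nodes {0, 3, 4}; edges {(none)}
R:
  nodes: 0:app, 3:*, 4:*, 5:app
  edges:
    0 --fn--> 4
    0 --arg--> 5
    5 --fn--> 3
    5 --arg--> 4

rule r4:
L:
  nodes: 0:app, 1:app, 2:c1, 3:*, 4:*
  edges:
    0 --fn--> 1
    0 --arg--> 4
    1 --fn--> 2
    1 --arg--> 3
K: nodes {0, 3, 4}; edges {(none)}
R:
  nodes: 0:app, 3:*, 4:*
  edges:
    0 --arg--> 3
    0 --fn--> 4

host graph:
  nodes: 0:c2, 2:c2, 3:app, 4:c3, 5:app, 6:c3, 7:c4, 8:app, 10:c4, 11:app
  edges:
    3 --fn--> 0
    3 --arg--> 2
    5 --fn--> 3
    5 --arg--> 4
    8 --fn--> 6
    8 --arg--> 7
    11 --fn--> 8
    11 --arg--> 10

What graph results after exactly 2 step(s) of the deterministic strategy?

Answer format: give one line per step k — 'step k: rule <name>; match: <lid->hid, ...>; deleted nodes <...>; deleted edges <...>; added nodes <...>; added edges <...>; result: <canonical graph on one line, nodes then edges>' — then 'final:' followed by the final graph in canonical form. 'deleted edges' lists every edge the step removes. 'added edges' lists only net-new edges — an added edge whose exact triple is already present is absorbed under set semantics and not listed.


step 1: rule r1; match: 0->5, 1->3, 2->0, 3->2, 4->4; deleted nodes 0, 3; deleted edges (3,0,fn); (3,2,arg); (5,3,fn); added nodes 12; added edges (5,12,fn); (12,2,fn); (12,4,arg); result: nodes: 2:c2, 4:c3, 5:app, 6:c3, 7:c4, 8:app, 10:c4, 11:app, 12:app edges: (5,4,arg); (5,12,fn); (8,6,fn); (8,7,arg); (11,8,fn); (11,10,arg); (12,2,fn); (12,4,arg)
step 2: rule r2; match: 0->11, 1->8, 2->6, 3->7, 4->10; deleted nodes 6, 8; deleted edges (8,6,fn); (8,7,arg); (11,8,fn); (11,10,arg); added nodes 13; added edges (11,7,fn); (11,13,arg); (13,10,arg); (13,10,fn); result: nodes: 2:c2, 4:c3, 5:app, 7:c4, 10:c4, 11:app, 12:app, 13:app edges: (5,4,arg); (5,12,fn); (11,7,fn); (11,13,arg); (12,2,fn); (12,4,arg); (13,10,arg); (13,10,fn)
final:
nodes: 2:c2, 4:c3, 5:app, 7:c4, 10:c4, 11:app, 12:app, 13:app
edges: (5,4,arg); (5,12,fn); (11,7,fn); (11,13,arg); (12,2,fn); (12,4,arg); (13,10,arg); (13,10,fn)


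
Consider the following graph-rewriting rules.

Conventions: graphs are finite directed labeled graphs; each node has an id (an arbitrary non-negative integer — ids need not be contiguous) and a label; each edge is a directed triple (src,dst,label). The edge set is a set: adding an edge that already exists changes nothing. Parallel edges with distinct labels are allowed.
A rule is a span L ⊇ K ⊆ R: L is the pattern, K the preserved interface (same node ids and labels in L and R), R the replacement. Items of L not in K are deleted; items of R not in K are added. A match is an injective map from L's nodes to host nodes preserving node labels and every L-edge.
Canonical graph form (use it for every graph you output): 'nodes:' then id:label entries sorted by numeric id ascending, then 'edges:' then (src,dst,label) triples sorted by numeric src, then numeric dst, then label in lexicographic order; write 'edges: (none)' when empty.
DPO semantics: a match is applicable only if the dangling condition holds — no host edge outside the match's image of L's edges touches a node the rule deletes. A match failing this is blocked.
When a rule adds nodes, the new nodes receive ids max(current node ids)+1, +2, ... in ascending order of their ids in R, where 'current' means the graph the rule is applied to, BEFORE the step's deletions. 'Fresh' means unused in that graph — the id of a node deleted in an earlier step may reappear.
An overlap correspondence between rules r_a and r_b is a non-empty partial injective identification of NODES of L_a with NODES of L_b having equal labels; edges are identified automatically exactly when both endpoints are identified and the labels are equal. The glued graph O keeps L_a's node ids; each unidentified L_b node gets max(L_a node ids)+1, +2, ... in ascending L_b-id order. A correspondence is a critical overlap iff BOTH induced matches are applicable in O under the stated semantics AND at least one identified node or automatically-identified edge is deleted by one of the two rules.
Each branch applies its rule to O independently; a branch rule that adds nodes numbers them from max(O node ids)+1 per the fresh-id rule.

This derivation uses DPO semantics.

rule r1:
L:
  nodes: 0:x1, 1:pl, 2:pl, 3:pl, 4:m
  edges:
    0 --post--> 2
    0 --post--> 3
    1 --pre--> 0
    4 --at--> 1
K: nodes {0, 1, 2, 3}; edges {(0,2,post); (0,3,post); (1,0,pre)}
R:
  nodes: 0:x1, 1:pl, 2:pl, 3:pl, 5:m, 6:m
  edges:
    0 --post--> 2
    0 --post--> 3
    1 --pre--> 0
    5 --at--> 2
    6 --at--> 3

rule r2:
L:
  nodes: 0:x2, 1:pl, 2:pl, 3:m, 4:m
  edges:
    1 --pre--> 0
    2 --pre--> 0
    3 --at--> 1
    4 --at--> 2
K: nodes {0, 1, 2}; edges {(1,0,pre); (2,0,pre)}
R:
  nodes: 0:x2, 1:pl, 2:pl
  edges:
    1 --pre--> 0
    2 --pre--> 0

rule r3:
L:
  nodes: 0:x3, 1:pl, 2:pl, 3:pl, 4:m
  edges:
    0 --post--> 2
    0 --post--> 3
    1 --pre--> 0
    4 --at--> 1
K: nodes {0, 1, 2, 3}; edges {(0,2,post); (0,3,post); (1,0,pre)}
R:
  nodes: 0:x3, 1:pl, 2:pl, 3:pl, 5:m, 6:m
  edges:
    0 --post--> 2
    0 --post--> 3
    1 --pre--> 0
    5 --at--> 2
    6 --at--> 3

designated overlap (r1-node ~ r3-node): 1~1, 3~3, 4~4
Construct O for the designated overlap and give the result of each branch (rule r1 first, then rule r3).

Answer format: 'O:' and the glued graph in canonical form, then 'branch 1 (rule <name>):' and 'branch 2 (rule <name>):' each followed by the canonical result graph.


O:
nodes: 0:x1, 1:pl, 2:pl, 3:pl, 4:m, 5:x3, 6:pl
edges: (0,2,post); (0,3,post); (1,0,pre); (1,5,pre); (4,1,at); (5,3,post); (5,6,post)
branch 1 (rule r1):
nodes: 0:x1, 1:pl, 2:pl, 3:pl, 5:x3, 6:pl, 7:m, 8:m
edges: (0,2,post); (0,3,post); (1,0,pre); (1,5,pre); (5,3,post); (5,6,post); (7,2,at); (8,3,at)
branch 2 (rule r3):
nodes: 0:x1, 1:pl, 2:pl, 3:pl, 5:x3, 6:pl, 7:m, 8:m
edges: (0,2,post); (0,3,post); (1,0,pre); (1,5,pre); (5,3,post); (5,6,post); (7,6,at); (8,3,at)
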